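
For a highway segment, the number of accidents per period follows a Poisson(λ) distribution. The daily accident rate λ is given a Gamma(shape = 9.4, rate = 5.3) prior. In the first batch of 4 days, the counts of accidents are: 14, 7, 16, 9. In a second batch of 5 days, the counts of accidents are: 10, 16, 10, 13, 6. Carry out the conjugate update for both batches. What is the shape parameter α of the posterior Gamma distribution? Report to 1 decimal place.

With a Gamma(shape α, rate β) prior, the Poisson likelihood is conjugate: the posterior is Gamma(α + ΣXᵢ, β + n).
Batch 1: sum of counts S = 46 over n = 4 days.
After batch 1: Gamma(α+S, β+n) = Gamma(9.4+46, 5.3+4) = Gamma(55.4, 9.3).
Batch 2: sum of counts S = 55 over n = 5 days.
After batch 2: Gamma(α+S, β+n) = Gamma(55.4+55, 9.3+5) = Gamma(110.4, 14.3).
Posterior α = 110.4.

110.4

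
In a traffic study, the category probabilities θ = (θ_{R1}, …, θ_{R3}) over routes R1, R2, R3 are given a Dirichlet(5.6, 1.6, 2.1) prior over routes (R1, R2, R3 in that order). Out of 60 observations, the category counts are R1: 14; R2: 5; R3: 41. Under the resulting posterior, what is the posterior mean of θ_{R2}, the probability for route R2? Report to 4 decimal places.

0.0952

The Dirichlet prior is conjugate to the Multinomial likelihood: each posterior αⱼ = prior αⱼ + observed count nⱼ.
Posterior concentration: (19.6, 6.6, 43.1), total = 69.3.
E[θ_{R2}|data] = α_{R2}/Σα = 6.6/69.3 = 0.0952.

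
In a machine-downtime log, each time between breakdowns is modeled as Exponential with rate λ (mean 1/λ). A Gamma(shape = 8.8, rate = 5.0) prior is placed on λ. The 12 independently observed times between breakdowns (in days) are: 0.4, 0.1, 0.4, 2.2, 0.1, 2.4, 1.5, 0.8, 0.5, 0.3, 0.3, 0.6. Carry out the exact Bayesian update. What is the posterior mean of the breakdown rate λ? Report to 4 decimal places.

With a Gamma(shape α, rate β) prior on the exponential rate λ, the posterior after n observations with total T = Σxᵢ is Gamma(α+n, β+T).
Sum of observations T = 9.6 days; n = 12.
Posterior: Gamma(8.8+12, 5.0+9.6) = Gamma(20.8, 14.6).
Posterior mean of λ = α/β = 20.8/14.6 = 1.4247.

1.4247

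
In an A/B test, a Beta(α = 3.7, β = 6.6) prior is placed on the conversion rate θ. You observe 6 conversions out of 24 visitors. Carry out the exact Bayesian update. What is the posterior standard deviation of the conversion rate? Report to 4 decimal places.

The Beta prior is conjugate to a Binomial/Bernoulli likelihood; the update adds successes to α and failures to β.
Posterior: Beta(α+k, β+n−k) = Beta(3.7+6, 6.6+18) = Beta(9.7, 24.6).
Var = αβ/((α+β)²(α+β+1)) = 9.7·24.6/(34.3²·35.3) = 0.00574571; SD = √0.00574571 = 0.0758.

0.0758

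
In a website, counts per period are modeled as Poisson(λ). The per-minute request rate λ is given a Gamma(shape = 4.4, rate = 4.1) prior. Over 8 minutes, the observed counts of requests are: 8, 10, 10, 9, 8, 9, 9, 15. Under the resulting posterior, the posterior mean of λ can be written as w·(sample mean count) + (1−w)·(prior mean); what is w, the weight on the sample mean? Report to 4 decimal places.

0.6612

With a Gamma(shape α, rate β) prior, the Poisson likelihood is conjugate: the posterior is Gamma(α + ΣXᵢ, β + n).
Posterior mean = (α₀+S)/(β₀+n) = [n/(β₀+n)]·(S/n) + [β₀/(β₀+n)]·(α₀/β₀), so only n and β₀ enter the weight.
Weight on data w = n/(β₀+n) = 8/(4.1+8) = 8/12.1 = 0.6612.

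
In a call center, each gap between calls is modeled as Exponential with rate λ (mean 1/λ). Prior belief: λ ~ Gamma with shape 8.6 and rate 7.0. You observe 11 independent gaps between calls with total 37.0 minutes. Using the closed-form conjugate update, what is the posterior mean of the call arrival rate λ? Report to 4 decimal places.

0.4455

With a Gamma(shape α, rate β) prior on the exponential rate λ, the posterior after n observations with total T = Σxᵢ is Gamma(α+n, β+T).
Posterior: Gamma(8.6+11, 7.0+37.0) = Gamma(19.6, 44.0).
Posterior mean of λ = α/β = 19.6/44.0 = 0.4455.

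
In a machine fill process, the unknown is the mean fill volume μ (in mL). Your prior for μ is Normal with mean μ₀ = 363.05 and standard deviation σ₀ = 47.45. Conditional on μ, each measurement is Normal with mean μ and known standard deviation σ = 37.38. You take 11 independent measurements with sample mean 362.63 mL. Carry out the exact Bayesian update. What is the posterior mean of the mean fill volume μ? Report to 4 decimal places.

362.6524

For Normal data with known variance σ², a Normal(μ₀, σ₀²) prior on μ is conjugate. Posterior precision = 1/σ₀² + n/σ²; posterior mean is the precision-weighted average of μ₀ and x̄.
n·x̄ = 11·362.63 = 3988.93.
σ₀² = 47.45² = 2251.5025, σ² = 37.38² = 1397.2644; σ² + n·σ₀² = 1397.2644 + 11·2251.5025 = 26163.7919.
Posterior mean = (μ₀/σ₀² + n·x̄/σ²)/(1/σ₀² + n/σ²) = (σ²·μ₀ + σ₀²·n·x̄)/(σ² + n·σ₀²) = (1397.2644·363.05 + 2251.5025·3988.93)/26163.7919 = 9488362.707745/26163.7919 = 362.6524.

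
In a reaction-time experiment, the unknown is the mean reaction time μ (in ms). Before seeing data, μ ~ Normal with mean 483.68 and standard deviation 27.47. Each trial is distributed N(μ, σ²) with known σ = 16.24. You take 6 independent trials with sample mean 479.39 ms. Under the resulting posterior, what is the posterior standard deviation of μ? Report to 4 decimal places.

6.4449

For Normal data with known variance σ², a Normal(μ₀, σ₀²) prior on μ is conjugate. Posterior precision = 1/σ₀² + n/σ²; posterior mean is the precision-weighted average of μ₀ and x̄.
σ₀² = 27.47² = 754.6009, σ² = 16.24² = 263.7376; σ² + n·σ₀² = 263.7376 + 6·754.6009 = 4791.343.
Posterior precision = 1/σ₀² + n/σ² = 1/754.6009 + 6/263.7376 = (σ² + n·σ₀²)/(σ₀²σ²) = 4791.343/(754.6009·263.7376); posterior variance σₙ² = σ₀²σ²/(σ² + n·σ₀²) = 754.6009·263.7376/4791.343 = 41.536711.
Posterior SD = √σₙ² = √(754.6009·263.7376/4791.343) = 6.4449.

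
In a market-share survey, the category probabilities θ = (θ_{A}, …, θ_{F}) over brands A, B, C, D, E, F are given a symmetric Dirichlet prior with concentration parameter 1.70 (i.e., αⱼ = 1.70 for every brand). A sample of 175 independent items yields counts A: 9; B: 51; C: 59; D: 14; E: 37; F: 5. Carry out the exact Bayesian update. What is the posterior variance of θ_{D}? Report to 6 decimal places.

0.000417

The Dirichlet prior is conjugate to the Multinomial likelihood: each posterior αⱼ = prior αⱼ + observed count nⱼ.
Posterior concentration: (10.70, 52.70, 60.70, 15.70, 38.70, 6.70), total = 185.20.
Var[θ_j] = α_j(Σα−α_j)/((Σα)²(Σα+1)) = 15.70·169.50/(185.20²·186.20) = 0.000417.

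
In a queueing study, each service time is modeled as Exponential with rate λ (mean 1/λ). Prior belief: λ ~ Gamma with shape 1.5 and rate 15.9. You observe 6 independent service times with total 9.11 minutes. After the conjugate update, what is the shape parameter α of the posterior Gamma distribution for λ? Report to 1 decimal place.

With a Gamma(shape α, rate β) prior on the exponential rate λ, the posterior after n observations with total T = Σxᵢ is Gamma(α+n, β+T).
Posterior: Gamma(1.5+6, 15.9+9.11) = Gamma(7.5, 25.01).
Posterior α = 7.5.

7.5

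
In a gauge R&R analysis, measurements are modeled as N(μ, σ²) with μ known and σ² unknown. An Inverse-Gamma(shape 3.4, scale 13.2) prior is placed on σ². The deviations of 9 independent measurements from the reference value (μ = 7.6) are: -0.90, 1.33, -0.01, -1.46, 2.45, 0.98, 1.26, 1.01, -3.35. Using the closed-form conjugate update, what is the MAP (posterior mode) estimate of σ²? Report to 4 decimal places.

2.9159

With known mean μ and an Inverse-Gamma(α, β) prior on σ², the Normal likelihood is conjugate: posterior is Inv-Gamma(α + n/2, β + Σ(xᵢ−μ)²/2).
Σ(xᵢ−μ)² = (-0.90)² + (1.33)² + (-0.01)² + (-1.46)² + (2.45)² + (0.98)² + (1.26)² + (1.01)² + (-3.35)² = 25.5037.
Posterior: Inv-Gamma(3.4 + 9/2, 13.2 + 25.5037/2) = Inv-Gamma(7.90, 25.95185).
Mode = β/(α+1) = 25.95185/8.90 = 2.9159.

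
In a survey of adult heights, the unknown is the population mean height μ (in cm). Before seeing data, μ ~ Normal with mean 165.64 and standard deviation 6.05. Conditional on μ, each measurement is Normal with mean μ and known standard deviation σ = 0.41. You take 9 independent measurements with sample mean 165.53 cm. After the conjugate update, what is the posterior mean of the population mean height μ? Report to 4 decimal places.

165.5301

For Normal data with known variance σ², a Normal(μ₀, σ₀²) prior on μ is conjugate. Posterior precision = 1/σ₀² + n/σ²; posterior mean is the precision-weighted average of μ₀ and x̄.
n·x̄ = 9·165.53 = 1489.77.
σ₀² = 6.05² = 36.6025, σ² = 0.41² = 0.1681; σ² + n·σ₀² = 0.1681 + 9·36.6025 = 329.5906.
Posterior mean = (μ₀/σ₀² + n·x̄/σ²)/(1/σ₀² + n/σ²) = (σ²·μ₀ + σ₀²·n·x̄)/(σ² + n·σ₀²) = (0.1681·165.64 + 36.6025·1489.77)/329.5906 = 54557.150509/329.5906 = 165.5301.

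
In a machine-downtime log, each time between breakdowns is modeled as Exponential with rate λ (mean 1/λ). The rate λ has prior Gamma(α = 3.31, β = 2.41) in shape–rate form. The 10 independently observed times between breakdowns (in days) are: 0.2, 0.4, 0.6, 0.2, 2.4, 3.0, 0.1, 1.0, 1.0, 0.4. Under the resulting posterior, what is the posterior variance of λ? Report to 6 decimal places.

With a Gamma(shape α, rate β) prior on the exponential rate λ, the posterior after n observations with total T = Σxᵢ is Gamma(α+n, β+T).
Sum of observations T = 9.3 days; n = 10.
Posterior: Gamma(3.31+10, 2.41+9.3) = Gamma(13.31, 11.71).
Var = α/β² = 0.097065.

0.097065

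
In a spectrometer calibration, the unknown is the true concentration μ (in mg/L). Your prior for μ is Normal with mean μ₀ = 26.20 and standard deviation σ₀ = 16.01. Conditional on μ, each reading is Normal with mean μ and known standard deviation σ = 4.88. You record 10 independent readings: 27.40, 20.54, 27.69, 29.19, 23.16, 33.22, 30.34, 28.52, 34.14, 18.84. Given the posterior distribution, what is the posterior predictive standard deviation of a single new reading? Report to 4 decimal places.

5.1160

For Normal data with known variance σ², a Normal(μ₀, σ₀²) prior on μ is conjugate. Posterior precision = 1/σ₀² + n/σ²; posterior mean is the precision-weighted average of μ₀ and x̄.
σ₀² = 16.01² = 256.3201, σ² = 4.88² = 23.8144; σ² + n·σ₀² = 23.8144 + 10·256.3201 = 2587.0154.
Posterior precision = 1/σ₀² + n/σ² = 1/256.3201 + 10/23.8144 = (σ² + n·σ₀²)/(σ₀²σ²) = 2587.0154/(256.3201·23.8144); posterior variance σₙ² = σ₀²σ²/(σ² + n·σ₀²) = 256.3201·23.8144/2587.0154 = 2.359518.
Predictive variance for one new observation = σₙ² + σ² = 256.3201·23.8144/2587.0154 + 23.8144 = σ²·(σ₀² + 2587.0154)/2587.0154 = 23.8144·2843.3355/2587.0154 = 26.173918; SD = √(23.8144·2843.3355/2587.0154) = 5.1160.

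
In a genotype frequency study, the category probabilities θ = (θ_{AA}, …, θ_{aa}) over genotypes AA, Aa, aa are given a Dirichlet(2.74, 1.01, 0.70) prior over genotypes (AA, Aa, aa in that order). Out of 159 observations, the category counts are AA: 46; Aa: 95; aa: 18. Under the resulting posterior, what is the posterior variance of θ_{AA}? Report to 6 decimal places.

0.001273

The Dirichlet prior is conjugate to the Multinomial likelihood: each posterior αⱼ = prior αⱼ + observed count nⱼ.
Posterior concentration: (48.74, 96.01, 18.70), total = 163.45.
Var[θ_j] = α_j(Σα−α_j)/((Σα)²(Σα+1)) = 48.74·114.71/(163.45²·164.45) = 0.001273.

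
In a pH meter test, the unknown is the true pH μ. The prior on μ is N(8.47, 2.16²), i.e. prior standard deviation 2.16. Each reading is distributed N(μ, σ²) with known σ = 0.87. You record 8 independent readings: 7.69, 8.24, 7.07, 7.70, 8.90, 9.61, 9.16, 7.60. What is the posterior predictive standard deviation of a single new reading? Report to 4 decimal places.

For Normal data with known variance σ², a Normal(μ₀, σ₀²) prior on μ is conjugate. Posterior precision = 1/σ₀² + n/σ²; posterior mean is the precision-weighted average of μ₀ and x̄.
σ₀² = 2.16² = 4.6656, σ² = 0.87² = 0.7569; σ² + n·σ₀² = 0.7569 + 8·4.6656 = 38.0817.
Posterior precision = 1/σ₀² + n/σ² = 1/4.6656 + 8/0.7569 = (σ² + n·σ₀²)/(σ₀²σ²) = 38.0817/(4.6656·0.7569); posterior variance σₙ² = σ₀²σ²/(σ² + n·σ₀²) = 4.6656·0.7569/38.0817 = 0.092732.
Predictive variance for one new observation = σₙ² + σ² = 4.6656·0.7569/38.0817 + 0.7569 = σ²·(σ₀² + 38.0817)/38.0817 = 0.7569·42.7473/38.0817 = 0.849632; SD = √(0.7569·42.7473/38.0817) = 0.9218.

0.9218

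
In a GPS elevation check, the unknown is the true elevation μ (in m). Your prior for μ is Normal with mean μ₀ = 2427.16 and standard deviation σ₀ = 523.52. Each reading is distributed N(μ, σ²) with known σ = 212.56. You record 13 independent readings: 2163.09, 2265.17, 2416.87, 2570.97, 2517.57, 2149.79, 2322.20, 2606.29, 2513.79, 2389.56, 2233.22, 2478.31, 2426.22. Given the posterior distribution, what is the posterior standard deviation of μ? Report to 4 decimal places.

58.5833

For Normal data with known variance σ², a Normal(μ₀, σ₀²) prior on μ is conjugate. Posterior precision = 1/σ₀² + n/σ²; posterior mean is the precision-weighted average of μ₀ and x̄.
σ₀² = 523.52² = 274073.1904, σ² = 212.56² = 45181.7536; σ² + n·σ₀² = 45181.7536 + 13·274073.1904 = 3608133.2288.
Posterior precision = 1/σ₀² + n/σ² = 1/274073.1904 + 13/45181.7536 = (σ² + n·σ₀²)/(σ₀²σ²) = 3608133.2288/(274073.1904·45181.7536); posterior variance σₙ² = σ₀²σ²/(σ² + n·σ₀²) = 274073.1904·45181.7536/3608133.2288 = 3431.998369.
Posterior SD = √σₙ² = √(274073.1904·45181.7536/3608133.2288) = 58.5833.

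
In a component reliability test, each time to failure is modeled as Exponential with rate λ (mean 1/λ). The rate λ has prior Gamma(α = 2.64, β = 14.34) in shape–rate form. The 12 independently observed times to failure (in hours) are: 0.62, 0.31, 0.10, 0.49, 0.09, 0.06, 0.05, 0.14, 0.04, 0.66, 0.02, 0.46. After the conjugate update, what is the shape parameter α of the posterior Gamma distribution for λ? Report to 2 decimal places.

With a Gamma(shape α, rate β) prior on the exponential rate λ, the posterior after n observations with total T = Σxᵢ is Gamma(α+n, β+T).
Sum of observations T = 3.04 hours; n = 12.
Posterior: Gamma(2.64+12, 14.34+3.04) = Gamma(14.64, 17.38).
Posterior α = 14.64.

14.64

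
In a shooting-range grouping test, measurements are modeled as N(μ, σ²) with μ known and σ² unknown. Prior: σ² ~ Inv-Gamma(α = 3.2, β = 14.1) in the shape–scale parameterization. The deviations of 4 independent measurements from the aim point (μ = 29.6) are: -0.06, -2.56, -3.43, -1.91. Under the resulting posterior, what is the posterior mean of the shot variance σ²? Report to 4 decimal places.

5.9726

With known mean μ and an Inverse-Gamma(α, β) prior on σ², the Normal likelihood is conjugate: posterior is Inv-Gamma(α + n/2, β + Σ(xᵢ−μ)²/2).
Σ(xᵢ−μ)² = (-0.06)² + (-2.56)² + (-3.43)² + (-1.91)² = 21.9702.
Posterior: Inv-Gamma(3.2 + 4/2, 14.1 + 21.9702/2) = Inv-Gamma(5.20, 25.08510).
E[σ²|data] = β/(α−1) = 25.08510/4.20 = 5.9726.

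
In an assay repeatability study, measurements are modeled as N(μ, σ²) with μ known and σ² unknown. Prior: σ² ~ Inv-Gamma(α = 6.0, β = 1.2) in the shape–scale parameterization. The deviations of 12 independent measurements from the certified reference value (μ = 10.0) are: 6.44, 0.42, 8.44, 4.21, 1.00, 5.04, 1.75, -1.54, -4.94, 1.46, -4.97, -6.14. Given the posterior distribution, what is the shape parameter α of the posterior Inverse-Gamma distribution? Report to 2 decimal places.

With known mean μ and an Inverse-Gamma(α, β) prior on σ², the Normal likelihood is conjugate: posterior is Inv-Gamma(α + n/2, β + Σ(xᵢ−μ)²/2).
Σ(xᵢ−μ)² = (6.44)² + (0.42)² + (8.44)² + (4.21)² + (1.00)² + (5.04)² + (1.75)² + (-1.54)² + (-4.94)² + (1.46)² + (-4.97)² + (-6.14)² = 251.3791.
Posterior: Inv-Gamma(6.0 + 12/2, 1.2 + 251.3791/2) = Inv-Gamma(12.00, 126.88955).
Posterior α = 12.00.

12.00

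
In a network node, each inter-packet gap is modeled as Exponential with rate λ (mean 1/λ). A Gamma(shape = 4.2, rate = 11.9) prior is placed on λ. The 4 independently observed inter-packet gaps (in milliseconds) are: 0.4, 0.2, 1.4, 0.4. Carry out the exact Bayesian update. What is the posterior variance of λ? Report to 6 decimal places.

0.040100

With a Gamma(shape α, rate β) prior on the exponential rate λ, the posterior after n observations with total T = Σxᵢ is Gamma(α+n, β+T).
Sum of observations T = 2.4 milliseconds; n = 4.
Posterior: Gamma(4.2+4, 11.9+2.4) = Gamma(8.2, 14.3).
Var = α/β² = 0.040100.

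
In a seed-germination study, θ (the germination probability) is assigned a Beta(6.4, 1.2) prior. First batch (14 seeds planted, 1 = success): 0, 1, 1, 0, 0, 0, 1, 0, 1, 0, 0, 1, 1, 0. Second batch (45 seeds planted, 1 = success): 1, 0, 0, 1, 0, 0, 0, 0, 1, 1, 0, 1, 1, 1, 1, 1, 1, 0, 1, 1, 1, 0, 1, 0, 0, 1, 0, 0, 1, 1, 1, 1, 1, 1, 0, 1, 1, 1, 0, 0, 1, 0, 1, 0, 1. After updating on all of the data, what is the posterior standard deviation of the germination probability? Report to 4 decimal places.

0.0598

The Beta prior is conjugate to a Binomial/Bernoulli likelihood; the update adds successes to α and failures to β.
After batch 1: Beta(6.4+6, 1.2+8) = Beta(12.4, 9.2).
After batch 2: Beta(12.4+27, 9.2+18) = Beta(39.4, 27.2).
Var = αβ/((α+β)²(α+β+1)) = 39.4·27.2/(66.6²·67.6) = 0.00357413; SD = √0.00357413 = 0.0598.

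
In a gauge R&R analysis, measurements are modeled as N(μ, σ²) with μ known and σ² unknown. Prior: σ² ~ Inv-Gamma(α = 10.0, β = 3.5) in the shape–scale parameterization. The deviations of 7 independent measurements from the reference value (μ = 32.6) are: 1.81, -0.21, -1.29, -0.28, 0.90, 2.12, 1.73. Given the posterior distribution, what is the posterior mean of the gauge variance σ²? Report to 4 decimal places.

0.8144

With known mean μ and an Inverse-Gamma(α, β) prior on σ², the Normal likelihood is conjugate: posterior is Inv-Gamma(α + n/2, β + Σ(xᵢ−μ)²/2).
Σ(xᵢ−μ)² = (1.81)² + (-0.21)² + (-1.29)² + (-0.28)² + (0.90)² + (2.12)² + (1.73)² = 13.3600.
Posterior: Inv-Gamma(10.0 + 7/2, 3.5 + 13.3600/2) = Inv-Gamma(13.50, 10.18000).
E[σ²|data] = β/(α−1) = 10.18000/12.50 = 0.8144.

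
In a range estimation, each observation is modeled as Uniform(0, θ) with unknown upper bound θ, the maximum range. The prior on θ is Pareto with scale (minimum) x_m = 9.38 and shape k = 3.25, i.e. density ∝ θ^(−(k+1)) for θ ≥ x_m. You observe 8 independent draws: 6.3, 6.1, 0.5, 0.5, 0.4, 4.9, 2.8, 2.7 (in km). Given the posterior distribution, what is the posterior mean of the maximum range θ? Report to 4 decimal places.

A Pareto(scale x_m, shape k) prior on the upper bound θ of Uniform(0, θ) is conjugate: posterior is Pareto(max(x_m, max xᵢ), k + n).
Sample maximum = 6.3; prior scale x_m = 9.38 → posterior scale = max = 9.38.
Posterior shape = 3.25 + 8 = 11.25.
E[θ|data] = k·x_m/(k−1) = 11.25·9.38/10.25 = 10.2951.

10.2951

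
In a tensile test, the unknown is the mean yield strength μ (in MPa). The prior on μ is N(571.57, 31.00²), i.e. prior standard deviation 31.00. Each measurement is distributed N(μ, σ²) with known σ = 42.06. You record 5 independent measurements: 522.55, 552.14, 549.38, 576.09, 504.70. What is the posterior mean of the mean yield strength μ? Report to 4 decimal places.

For Normal data with known variance σ², a Normal(μ₀, σ₀²) prior on μ is conjugate. Posterior precision = 1/σ₀² + n/σ²; posterior mean is the precision-weighted average of μ₀ and x̄.
Σxᵢ = 522.55 + 552.14 + 549.38 + 576.09 + 504.70 = 2704.86, so n·x̄ = 2704.86.
σ₀² = 31.00² = 961, σ² = 42.06² = 1769.0436; σ² + n·σ₀² = 1769.0436 + 5·961 = 6574.0436.
Posterior mean = (μ₀/σ₀² + n·x̄/σ²)/(1/σ₀² + n/σ²) = (σ²·μ₀ + σ₀²·n·x̄)/(σ² + n·σ₀²) = (1769.0436·571.57 + 961·2704.86)/6574.0436 = 3610502.710452/6574.0436 = 549.2058.

549.2058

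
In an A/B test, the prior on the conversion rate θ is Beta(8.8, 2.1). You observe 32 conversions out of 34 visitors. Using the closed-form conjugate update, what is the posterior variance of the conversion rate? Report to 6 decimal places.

0.001808

The Beta prior is conjugate to a Binomial/Bernoulli likelihood; the update adds successes to α and failures to β.
Posterior: Beta(α+k, β+n−k) = Beta(8.8+32, 2.1+2) = Beta(40.8, 4.1).
Var = αβ/((α+β)²(α+β+1)) = 40.8·4.1/(44.9²·45.9) = 0.001808.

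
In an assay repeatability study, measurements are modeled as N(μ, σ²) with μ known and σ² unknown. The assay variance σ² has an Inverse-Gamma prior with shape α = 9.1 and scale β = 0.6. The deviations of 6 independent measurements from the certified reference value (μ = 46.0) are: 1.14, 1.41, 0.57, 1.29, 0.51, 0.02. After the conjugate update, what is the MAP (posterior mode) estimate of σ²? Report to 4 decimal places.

With known mean μ and an Inverse-Gamma(α, β) prior on σ², the Normal likelihood is conjugate: posterior is Inv-Gamma(α + n/2, β + Σ(xᵢ−μ)²/2).
Σ(xᵢ−μ)² = (1.14)² + (1.41)² + (0.57)² + (1.29)² + (0.51)² + (0.02)² = 5.5372.
Posterior: Inv-Gamma(9.1 + 6/2, 0.6 + 5.5372/2) = Inv-Gamma(12.10, 3.36860).
Mode = β/(α+1) = 3.36860/13.10 = 0.2571.

0.2571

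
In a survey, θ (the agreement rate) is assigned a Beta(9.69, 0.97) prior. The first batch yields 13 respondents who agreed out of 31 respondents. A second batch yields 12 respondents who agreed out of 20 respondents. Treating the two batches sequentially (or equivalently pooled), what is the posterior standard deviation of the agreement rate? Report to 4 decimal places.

The Beta prior is conjugate to a Binomial/Bernoulli likelihood; the update adds successes to α and failures to β.
After batch 1: Beta(9.69+13, 0.97+18) = Beta(22.69, 18.97).
After batch 2: Beta(22.69+12, 18.97+8) = Beta(34.69, 26.97).
Var = αβ/((α+β)²(α+β+1)) = 34.69·26.97/(61.66²·62.66) = 0.00392724; SD = √0.00392724 = 0.0627.

0.0627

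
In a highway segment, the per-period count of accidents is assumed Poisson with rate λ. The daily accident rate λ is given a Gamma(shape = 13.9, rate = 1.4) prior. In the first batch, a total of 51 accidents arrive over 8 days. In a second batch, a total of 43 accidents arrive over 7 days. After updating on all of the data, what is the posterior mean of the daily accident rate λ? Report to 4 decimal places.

With a Gamma(shape α, rate β) prior, the Poisson likelihood is conjugate: the posterior is Gamma(α + ΣXᵢ, β + n).
After batch 1: Gamma(α+S, β+n) = Gamma(13.9+51, 1.4+8) = Gamma(64.9, 9.4).
After batch 2: Gamma(α+S, β+n) = Gamma(64.9+43, 9.4+7) = Gamma(107.9, 16.4).
Posterior mean = α/β = 107.9/16.4 = 6.5793.

6.5793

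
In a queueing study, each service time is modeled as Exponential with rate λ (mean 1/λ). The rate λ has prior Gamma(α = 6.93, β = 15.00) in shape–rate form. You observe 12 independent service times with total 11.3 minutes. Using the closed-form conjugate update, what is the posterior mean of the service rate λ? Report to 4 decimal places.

With a Gamma(shape α, rate β) prior on the exponential rate λ, the posterior after n observations with total T = Σxᵢ is Gamma(α+n, β+T).
Posterior: Gamma(6.93+12, 15.00+11.3) = Gamma(18.93, 26.30).
Posterior mean of λ = α/β = 18.93/26.30 = 0.7198.

0.7198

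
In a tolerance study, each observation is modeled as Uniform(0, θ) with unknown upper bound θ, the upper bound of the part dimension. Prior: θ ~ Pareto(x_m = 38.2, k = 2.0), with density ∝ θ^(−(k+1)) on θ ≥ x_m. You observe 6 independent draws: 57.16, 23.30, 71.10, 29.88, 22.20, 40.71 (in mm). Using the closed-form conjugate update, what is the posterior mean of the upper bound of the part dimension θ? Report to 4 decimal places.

A Pareto(scale x_m, shape k) prior on the upper bound θ of Uniform(0, θ) is conjugate: posterior is Pareto(max(x_m, max xᵢ), k + n).
Sample maximum = 71.10; prior scale x_m = 38.2 → posterior scale = max = 71.10.
Posterior shape = 2.0 + 6 = 8.0.
E[θ|data] = k·x_m/(k−1) = 8.0·71.10/7.0 = 81.2571.

81.2571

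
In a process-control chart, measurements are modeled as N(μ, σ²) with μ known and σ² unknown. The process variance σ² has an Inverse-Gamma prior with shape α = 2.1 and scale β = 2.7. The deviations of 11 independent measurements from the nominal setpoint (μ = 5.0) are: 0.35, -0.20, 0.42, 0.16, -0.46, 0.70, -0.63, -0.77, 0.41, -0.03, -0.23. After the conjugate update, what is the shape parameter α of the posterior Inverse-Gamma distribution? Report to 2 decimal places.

With known mean μ and an Inverse-Gamma(α, β) prior on σ², the Normal likelihood is conjugate: posterior is Inv-Gamma(α + n/2, β + Σ(xᵢ−μ)²/2).
Σ(xᵢ−μ)² = (0.35)² + (-0.20)² + (0.42)² + (0.16)² + (-0.46)² + (0.70)² + (-0.63)² + (-0.77)² + (0.41)² + (-0.03)² + (-0.23)² = 2.2778.
Posterior: Inv-Gamma(2.1 + 11/2, 2.7 + 2.2778/2) = Inv-Gamma(7.60, 3.83890).
Posterior α = 7.60.

7.60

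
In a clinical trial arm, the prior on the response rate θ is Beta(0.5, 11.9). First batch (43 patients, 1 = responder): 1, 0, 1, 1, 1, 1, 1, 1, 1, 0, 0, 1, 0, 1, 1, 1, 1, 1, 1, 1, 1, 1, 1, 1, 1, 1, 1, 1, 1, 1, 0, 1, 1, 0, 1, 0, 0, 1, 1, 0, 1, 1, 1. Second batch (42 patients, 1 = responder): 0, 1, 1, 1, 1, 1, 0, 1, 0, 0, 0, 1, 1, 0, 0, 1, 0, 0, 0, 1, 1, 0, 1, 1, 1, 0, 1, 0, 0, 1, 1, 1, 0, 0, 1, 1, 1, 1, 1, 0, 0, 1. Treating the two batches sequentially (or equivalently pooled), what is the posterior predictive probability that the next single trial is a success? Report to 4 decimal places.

0.6006

The Beta prior is conjugate to a Binomial/Bernoulli likelihood; the update adds successes to α and failures to β.
After batch 1: Beta(0.5+34, 11.9+9) = Beta(34.5, 20.9).
After batch 2: Beta(34.5+24, 20.9+18) = Beta(58.5, 38.9).
For a single future Bernoulli trial, P(success | data) = α/(α+β) = 0.6006.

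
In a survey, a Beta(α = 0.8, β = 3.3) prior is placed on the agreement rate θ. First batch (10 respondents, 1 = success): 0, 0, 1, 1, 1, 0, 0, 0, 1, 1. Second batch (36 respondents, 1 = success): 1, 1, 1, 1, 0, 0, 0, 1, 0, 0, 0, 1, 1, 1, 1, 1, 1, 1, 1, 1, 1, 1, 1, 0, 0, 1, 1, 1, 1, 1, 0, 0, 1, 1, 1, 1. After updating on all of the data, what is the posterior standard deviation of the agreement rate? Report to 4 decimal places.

The Beta prior is conjugate to a Binomial/Bernoulli likelihood; the update adds successes to α and failures to β.
After batch 1: Beta(0.8+5, 3.3+5) = Beta(5.8, 8.3).
After batch 2: Beta(5.8+26, 8.3+10) = Beta(31.8, 18.3).
Var = αβ/((α+β)²(α+β+1)) = 31.8·18.3/(50.1²·51.1) = 0.00453714; SD = √0.00453714 = 0.0674.

0.0674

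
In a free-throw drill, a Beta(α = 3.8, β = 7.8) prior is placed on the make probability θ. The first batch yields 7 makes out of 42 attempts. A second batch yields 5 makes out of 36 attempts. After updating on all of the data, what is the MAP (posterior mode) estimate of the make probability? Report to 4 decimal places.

The Beta prior is conjugate to a Binomial/Bernoulli likelihood; the update adds successes to α and failures to β.
After batch 1: Beta(3.8+7, 7.8+35) = Beta(10.8, 42.8).
After batch 2: Beta(10.8+5, 42.8+31) = Beta(15.8, 73.8).
Mode of Beta(a,b) for a,b>1 is (a−1)/(a+b−2) = 14.8/87.6 = 0.1689.

0.1689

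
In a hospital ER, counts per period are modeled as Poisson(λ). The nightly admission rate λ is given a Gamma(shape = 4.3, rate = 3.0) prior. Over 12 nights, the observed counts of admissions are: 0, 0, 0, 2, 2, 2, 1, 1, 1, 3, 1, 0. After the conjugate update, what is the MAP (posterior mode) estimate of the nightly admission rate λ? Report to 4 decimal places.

With a Gamma(shape α, rate β) prior, the Poisson likelihood is conjugate: the posterior is Gamma(α + ΣXᵢ, β + n).
Sum of counts S = 13 over n = 12 nights.
Posterior: Gamma(α+S, β+n) = Gamma(4.3+13, 3.0+12) = Gamma(17.3, 15.0).
Mode of Gamma(α,β) for α≥1 is (α−1)/β = 16.3/15.0 = 1.0867.

1.0867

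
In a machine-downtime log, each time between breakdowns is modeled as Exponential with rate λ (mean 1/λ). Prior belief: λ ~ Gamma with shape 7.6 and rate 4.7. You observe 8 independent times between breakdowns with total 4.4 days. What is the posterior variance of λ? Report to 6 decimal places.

With a Gamma(shape α, rate β) prior on the exponential rate λ, the posterior after n observations with total T = Σxᵢ is Gamma(α+n, β+T).
Posterior: Gamma(7.6+8, 4.7+4.4) = Gamma(15.6, 9.1).
Var = α/β² = 0.188383.

0.188383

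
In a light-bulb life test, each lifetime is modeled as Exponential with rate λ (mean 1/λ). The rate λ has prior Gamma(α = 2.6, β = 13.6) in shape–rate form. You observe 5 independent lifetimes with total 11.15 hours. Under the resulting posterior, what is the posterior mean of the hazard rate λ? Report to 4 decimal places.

With a Gamma(shape α, rate β) prior on the exponential rate λ, the posterior after n observations with total T = Σxᵢ is Gamma(α+n, β+T).
Posterior: Gamma(2.6+5, 13.6+11.15) = Gamma(7.6, 24.75).
Posterior mean of λ = α/β = 7.6/24.75 = 0.3071.

0.3071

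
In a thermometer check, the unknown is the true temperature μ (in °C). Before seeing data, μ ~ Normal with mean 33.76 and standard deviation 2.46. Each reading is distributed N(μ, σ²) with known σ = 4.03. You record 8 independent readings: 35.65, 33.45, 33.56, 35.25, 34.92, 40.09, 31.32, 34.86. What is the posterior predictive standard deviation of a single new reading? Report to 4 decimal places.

For Normal data with known variance σ², a Normal(μ₀, σ₀²) prior on μ is conjugate. Posterior precision = 1/σ₀² + n/σ²; posterior mean is the precision-weighted average of μ₀ and x̄.
σ₀² = 2.46² = 6.0516, σ² = 4.03² = 16.2409; σ² + n·σ₀² = 16.2409 + 8·6.0516 = 64.6537.
Posterior precision = 1/σ₀² + n/σ² = 1/6.0516 + 8/16.2409 = (σ² + n·σ₀²)/(σ₀²σ²) = 64.6537/(6.0516·16.2409); posterior variance σₙ² = σ₀²σ²/(σ² + n·σ₀²) = 6.0516·16.2409/64.6537 = 1.520152.
Predictive variance for one new observation = σₙ² + σ² = 6.0516·16.2409/64.6537 + 16.2409 = σ²·(σ₀² + 64.6537)/64.6537 = 16.2409·70.7053/64.6537 = 17.761052; SD = √(16.2409·70.7053/64.6537) = 4.2144.

4.2144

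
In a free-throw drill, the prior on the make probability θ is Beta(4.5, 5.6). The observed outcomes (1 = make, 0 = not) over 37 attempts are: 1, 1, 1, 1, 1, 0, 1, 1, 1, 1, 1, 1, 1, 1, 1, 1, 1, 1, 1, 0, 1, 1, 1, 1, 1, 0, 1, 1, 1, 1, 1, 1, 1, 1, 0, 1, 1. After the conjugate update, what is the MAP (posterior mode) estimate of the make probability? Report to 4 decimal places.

0.8093

The Beta prior is conjugate to a Binomial/Bernoulli likelihood; the update adds successes to α and failures to β.
Posterior: Beta(α+k, β+n−k) = Beta(4.5+33, 5.6+4) = Beta(37.5, 9.6).
Mode of Beta(a,b) for a,b>1 is (a−1)/(a+b−2) = 36.5/45.1 = 0.8093.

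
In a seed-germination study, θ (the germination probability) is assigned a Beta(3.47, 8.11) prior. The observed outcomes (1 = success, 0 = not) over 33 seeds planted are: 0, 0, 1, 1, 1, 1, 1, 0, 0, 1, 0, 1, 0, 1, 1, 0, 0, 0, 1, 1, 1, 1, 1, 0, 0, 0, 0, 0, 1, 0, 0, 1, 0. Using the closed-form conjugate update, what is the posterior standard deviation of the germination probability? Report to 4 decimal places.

0.0735

The Beta prior is conjugate to a Binomial/Bernoulli likelihood; the update adds successes to α and failures to β.
Posterior: Beta(α+k, β+n−k) = Beta(3.47+16, 8.11+17) = Beta(19.47, 25.11).
Var = αβ/((α+β)²(α+β+1)) = 19.47·25.11/(44.58²·45.58) = 0.00539707; SD = √0.00539707 = 0.0735.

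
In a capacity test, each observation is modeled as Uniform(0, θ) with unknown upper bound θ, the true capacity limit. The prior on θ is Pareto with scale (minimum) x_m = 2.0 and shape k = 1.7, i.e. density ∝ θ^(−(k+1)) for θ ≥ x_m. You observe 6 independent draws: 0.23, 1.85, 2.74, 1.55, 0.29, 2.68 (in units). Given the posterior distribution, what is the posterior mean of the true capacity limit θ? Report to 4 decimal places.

A Pareto(scale x_m, shape k) prior on the upper bound θ of Uniform(0, θ) is conjugate: posterior is Pareto(max(x_m, max xᵢ), k + n).
Sample maximum = 2.74; prior scale x_m = 2.0 → posterior scale = max = 2.74.
Posterior shape = 1.7 + 6 = 7.7.
E[θ|data] = k·x_m/(k−1) = 7.7·2.74/6.7 = 3.1490.

3.1490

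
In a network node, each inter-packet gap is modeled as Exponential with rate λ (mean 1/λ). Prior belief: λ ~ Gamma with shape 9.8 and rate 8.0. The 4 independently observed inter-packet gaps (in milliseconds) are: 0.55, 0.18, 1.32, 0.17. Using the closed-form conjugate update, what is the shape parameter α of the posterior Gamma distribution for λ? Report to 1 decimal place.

With a Gamma(shape α, rate β) prior on the exponential rate λ, the posterior after n observations with total T = Σxᵢ is Gamma(α+n, β+T).
Sum of observations T = 2.22 milliseconds; n = 4.
Posterior: Gamma(9.8+4, 8.0+2.22) = Gamma(13.8, 10.22).
Posterior α = 13.8.

13.8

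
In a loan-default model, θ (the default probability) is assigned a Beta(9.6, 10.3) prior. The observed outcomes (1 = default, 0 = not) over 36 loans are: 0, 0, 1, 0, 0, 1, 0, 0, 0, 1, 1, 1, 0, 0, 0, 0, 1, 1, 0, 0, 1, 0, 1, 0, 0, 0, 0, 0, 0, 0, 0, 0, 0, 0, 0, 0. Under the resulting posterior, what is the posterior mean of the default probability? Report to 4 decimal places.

The Beta prior is conjugate to a Binomial/Bernoulli likelihood; the update adds successes to α and failures to β.
Posterior: Beta(α+k, β+n−k) = Beta(9.6+9, 10.3+27) = Beta(18.6, 37.3).
Posterior mean = α/(α+β) = 18.6/55.9 = 0.3327.

0.3327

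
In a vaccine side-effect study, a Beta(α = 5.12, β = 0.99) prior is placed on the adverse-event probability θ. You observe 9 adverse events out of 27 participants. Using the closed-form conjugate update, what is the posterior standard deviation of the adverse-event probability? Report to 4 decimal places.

0.0847

The Beta prior is conjugate to a Binomial/Bernoulli likelihood; the update adds successes to α and failures to β.
Posterior: Beta(α+k, β+n−k) = Beta(5.12+9, 0.99+18) = Beta(14.12, 18.99).
Var = αβ/((α+β)²(α+β+1)) = 14.12·18.99/(33.11²·34.11) = 0.00717067; SD = √0.00717067 = 0.0847.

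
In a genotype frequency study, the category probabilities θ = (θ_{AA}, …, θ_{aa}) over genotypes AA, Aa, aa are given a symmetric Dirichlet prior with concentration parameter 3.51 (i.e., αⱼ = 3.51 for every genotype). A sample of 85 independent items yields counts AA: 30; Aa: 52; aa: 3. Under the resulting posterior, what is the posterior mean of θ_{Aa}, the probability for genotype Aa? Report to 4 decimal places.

0.5811

The Dirichlet prior is conjugate to the Multinomial likelihood: each posterior αⱼ = prior αⱼ + observed count nⱼ.
Posterior concentration: (33.51, 55.51, 6.51), total = 95.53.
E[θ_{Aa}|data] = α_{Aa}/Σα = 55.51/95.53 = 0.5811.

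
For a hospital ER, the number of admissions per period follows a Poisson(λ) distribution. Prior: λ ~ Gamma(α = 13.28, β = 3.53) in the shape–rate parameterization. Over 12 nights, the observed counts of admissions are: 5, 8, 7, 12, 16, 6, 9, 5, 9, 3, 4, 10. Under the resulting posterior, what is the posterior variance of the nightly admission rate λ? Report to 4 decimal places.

0.4448

With a Gamma(shape α, rate β) prior, the Poisson likelihood is conjugate: the posterior is Gamma(α + ΣXᵢ, β + n).
Sum of counts S = 94 over n = 12 nights.
Posterior: Gamma(α+S, β+n) = Gamma(13.28+94, 3.53+12) = Gamma(107.28, 15.53).
Var = α/β² = 107.28/15.53² = 0.4448.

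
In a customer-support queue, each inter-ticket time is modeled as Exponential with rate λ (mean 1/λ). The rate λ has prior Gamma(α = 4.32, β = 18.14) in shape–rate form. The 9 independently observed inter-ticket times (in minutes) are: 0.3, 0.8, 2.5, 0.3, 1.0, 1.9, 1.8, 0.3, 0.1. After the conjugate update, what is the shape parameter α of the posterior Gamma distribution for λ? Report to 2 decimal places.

13.32

With a Gamma(shape α, rate β) prior on the exponential rate λ, the posterior after n observations with total T = Σxᵢ is Gamma(α+n, β+T).
Sum of observations T = 9.0 minutes; n = 9.
Posterior: Gamma(4.32+9, 18.14+9.0) = Gamma(13.32, 27.14).
Posterior α = 13.32.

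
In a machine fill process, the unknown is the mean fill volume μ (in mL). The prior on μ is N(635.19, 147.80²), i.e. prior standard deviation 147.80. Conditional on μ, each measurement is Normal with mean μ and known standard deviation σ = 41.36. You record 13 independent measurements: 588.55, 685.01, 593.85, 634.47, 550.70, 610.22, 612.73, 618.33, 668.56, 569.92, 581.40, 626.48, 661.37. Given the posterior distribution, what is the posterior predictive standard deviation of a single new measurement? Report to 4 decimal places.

42.9121

For Normal data with known variance σ², a Normal(μ₀, σ₀²) prior on μ is conjugate. Posterior precision = 1/σ₀² + n/σ²; posterior mean is the precision-weighted average of μ₀ and x̄.
σ₀² = 147.80² = 21844.84, σ² = 41.36² = 1710.6496; σ² + n·σ₀² = 1710.6496 + 13·21844.84 = 285693.5696.
Posterior precision = 1/σ₀² + n/σ² = 1/21844.84 + 13/1710.6496 = (σ² + n·σ₀²)/(σ₀²σ²) = 285693.5696/(21844.84·1710.6496); posterior variance σₙ² = σ₀²σ²/(σ² + n·σ₀²) = 21844.84·1710.6496/285693.5696 = 130.800518.
Predictive variance for one new observation = σₙ² + σ² = 21844.84·1710.6496/285693.5696 + 1710.6496 = σ²·(σ₀² + 285693.5696)/285693.5696 = 1710.6496·307538.4096/285693.5696 = 1841.450118; SD = √(1710.6496·307538.4096/285693.5696) = 42.9121.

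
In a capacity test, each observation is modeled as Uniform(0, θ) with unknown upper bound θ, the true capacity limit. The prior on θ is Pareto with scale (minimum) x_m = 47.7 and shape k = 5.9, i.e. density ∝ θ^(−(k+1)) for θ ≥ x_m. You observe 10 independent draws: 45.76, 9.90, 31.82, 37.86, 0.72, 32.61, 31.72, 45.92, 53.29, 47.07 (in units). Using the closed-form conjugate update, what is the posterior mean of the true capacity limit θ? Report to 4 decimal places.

56.8665

A Pareto(scale x_m, shape k) prior on the upper bound θ of Uniform(0, θ) is conjugate: posterior is Pareto(max(x_m, max xᵢ), k + n).
Sample maximum = 53.29; prior scale x_m = 47.7 → posterior scale = max = 53.29.
Posterior shape = 5.9 + 10 = 15.9.
E[θ|data] = k·x_m/(k−1) = 15.9·53.29/14.9 = 56.8665.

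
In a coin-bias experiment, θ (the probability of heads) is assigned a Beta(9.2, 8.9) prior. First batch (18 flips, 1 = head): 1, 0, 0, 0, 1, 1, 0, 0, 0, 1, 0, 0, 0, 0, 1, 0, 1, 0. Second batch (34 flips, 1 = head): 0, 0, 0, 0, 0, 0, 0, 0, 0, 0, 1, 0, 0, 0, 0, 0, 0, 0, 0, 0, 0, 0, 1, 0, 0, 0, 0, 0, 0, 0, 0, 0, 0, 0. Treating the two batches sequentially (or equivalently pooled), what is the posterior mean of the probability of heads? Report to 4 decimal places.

0.2454

The Beta prior is conjugate to a Binomial/Bernoulli likelihood; the update adds successes to α and failures to β.
After batch 1: Beta(9.2+6, 8.9+12) = Beta(15.2, 20.9).
After batch 2: Beta(15.2+2, 20.9+32) = Beta(17.2, 52.9).
Posterior mean = α/(α+β) = 17.2/70.1 = 0.2454.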